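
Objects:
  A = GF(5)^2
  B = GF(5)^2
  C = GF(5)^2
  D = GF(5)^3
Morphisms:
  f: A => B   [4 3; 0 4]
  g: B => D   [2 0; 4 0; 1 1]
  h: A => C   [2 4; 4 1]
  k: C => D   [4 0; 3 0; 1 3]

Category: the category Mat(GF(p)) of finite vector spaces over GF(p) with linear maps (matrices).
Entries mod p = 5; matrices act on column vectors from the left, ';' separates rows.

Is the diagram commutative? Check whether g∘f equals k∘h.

1) trace f;g:
  e0=(1,0) f=>(4,0) g=>(3,1,4)
  e1=(0,1) f=>(3,4) g=>(1,2,2)
  result₁ = [3 1; 1 2; 4 2]
2) trace h;k:
  e0=(1,0) h=>(2,4) k=>(3,1,4)
  e1=(0,1) h=>(4,1) k=>(1,2,2)
  result₂ = [3 1; 1 2; 4 2]
Equal? equal; square commutes

Answer: COMMUTES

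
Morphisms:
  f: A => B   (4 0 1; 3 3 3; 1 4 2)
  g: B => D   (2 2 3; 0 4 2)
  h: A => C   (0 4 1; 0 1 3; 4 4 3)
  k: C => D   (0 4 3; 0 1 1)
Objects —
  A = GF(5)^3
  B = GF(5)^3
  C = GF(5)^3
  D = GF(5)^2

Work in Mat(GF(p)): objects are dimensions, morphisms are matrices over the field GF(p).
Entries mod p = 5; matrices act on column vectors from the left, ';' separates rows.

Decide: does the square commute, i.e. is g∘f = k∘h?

1) trace f;g:
  e0=⟨1,0,0⟩ f=>⟨4,3,1⟩ g=>⟨2,4⟩
  e1=⟨0,1,0⟩ f=>⟨0,3,4⟩ g=>⟨3,0⟩
  e2=⟨0,0,1⟩ f=>⟨1,3,2⟩ g=>⟨4,1⟩
  composite₁ = (2 3 4; 4 0 1)
2) trace h;k:
  e0=⟨1,0,0⟩ h=>⟨0,0,4⟩ k=>⟨2,4⟩
  e1=⟨0,1,0⟩ h=>⟨4,1,4⟩ k=>⟨1,0⟩
  e2=⟨0,0,1⟩ h=>⟨1,3,3⟩ k=>⟨1,1⟩
  composite₂ = (2 1 1; 4 0 1)
Equal? NO — does not commute

Answer: DOES NOT COMMUTE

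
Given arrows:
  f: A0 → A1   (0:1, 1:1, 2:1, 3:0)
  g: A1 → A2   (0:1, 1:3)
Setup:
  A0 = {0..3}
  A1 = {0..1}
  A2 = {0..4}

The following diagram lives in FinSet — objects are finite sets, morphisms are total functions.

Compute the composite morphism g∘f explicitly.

  0 f→1 g→3
  1 f→1 g→3
  2 f→1 g→3
  3 f→0 g→1
result: (0:3, 1:3, 2:3, 3:1)

Answer: (0:3, 1:3, 2:3, 3:1)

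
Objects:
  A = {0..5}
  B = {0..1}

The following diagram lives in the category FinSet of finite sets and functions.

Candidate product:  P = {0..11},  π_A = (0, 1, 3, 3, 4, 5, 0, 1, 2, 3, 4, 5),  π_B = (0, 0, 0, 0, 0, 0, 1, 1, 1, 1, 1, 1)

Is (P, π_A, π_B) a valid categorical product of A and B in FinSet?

Answer: NOT A VALID PRODUCT — duplicate pair at indices 3,2

Trace:
|A|·|B| = 6·2 = 12;  |P| = 12
Check the pairing map k ↦ (π_A(k), π_B(k)):
  0 ↦ (0,0)
  1 ↦ (1,0)
  2 ↦ (3,0)
  3 ↦ (3,0)  ✗ repeats pair of k=2
  4 ↦ (4,0)
  5 ↦ (5,0)
  6 ↦ (0,1)
  7 ↦ (1,1)
  8 ↦ (2,1)
  9 ↦ (3,1)
  10 ↦ (4,1)
  11 ↦ (5,1)
distinct pairs in image: 11 / 12 needed
  → (3,0) hit at k=2 and k=3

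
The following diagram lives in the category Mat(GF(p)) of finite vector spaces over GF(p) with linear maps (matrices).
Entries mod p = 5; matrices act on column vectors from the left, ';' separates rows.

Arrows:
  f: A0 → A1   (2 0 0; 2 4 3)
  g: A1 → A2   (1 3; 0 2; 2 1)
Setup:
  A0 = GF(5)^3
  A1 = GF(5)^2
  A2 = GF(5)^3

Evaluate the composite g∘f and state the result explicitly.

Answer: (3 2 4; 4 3 1; 1 4 3)

Derivation:
  e0=[1,0,0] f→[2,2] g→[3,4,1]
  e1=[0,1,0] f→[0,4] g→[2,3,4]
  e2=[0,0,1] f→[0,3] g→[4,1,3]
result: (3 2 4; 4 3 1; 1 4 3)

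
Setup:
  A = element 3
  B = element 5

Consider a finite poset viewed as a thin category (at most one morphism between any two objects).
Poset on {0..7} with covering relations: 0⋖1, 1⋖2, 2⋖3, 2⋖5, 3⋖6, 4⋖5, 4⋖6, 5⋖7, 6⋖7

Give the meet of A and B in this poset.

{x : x≤A ∧ x≤B} = {0,1,2}  (A=3, B=5)
  0 ≤ 2
  1 ≤ 2
  2 ≤ 2
glb = 2

Answer: A∧B = 2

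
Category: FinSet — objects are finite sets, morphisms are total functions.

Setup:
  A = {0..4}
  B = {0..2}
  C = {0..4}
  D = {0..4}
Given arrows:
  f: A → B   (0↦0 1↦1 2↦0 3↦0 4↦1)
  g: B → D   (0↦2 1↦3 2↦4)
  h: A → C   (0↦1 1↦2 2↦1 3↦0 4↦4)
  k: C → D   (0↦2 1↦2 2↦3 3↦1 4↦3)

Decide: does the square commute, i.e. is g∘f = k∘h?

Answer: COMMUTES

Trace:
Along f;g (path 1):
  0 f→0 g→2
  1 f→1 g→3
  2 f→0 g→2
  3 f→0 g→2
  4 f→1 g→3
  ⟦path⟧₁ = (0↦2 1↦3 2↦2 3↦2 4↦3)
Along h;k (path 2):
  0 h→1 k→2
  1 h→2 k→3
  2 h→1 k→2
  3 h→0 k→2
  4 h→4 k→3
  ⟦path⟧₂ = (0↦2 1↦3 2↦2 3↦2 4↦3)
Equal? YES — commutes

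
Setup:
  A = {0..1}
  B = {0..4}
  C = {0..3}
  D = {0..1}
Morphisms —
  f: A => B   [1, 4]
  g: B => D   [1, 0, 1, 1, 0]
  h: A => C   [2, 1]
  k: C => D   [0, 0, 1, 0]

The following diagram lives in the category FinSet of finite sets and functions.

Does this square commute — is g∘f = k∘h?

Answer: DOES NOT COMMUTE

Derivation:
Path 1 = f;g:
  0 f=>1 g=>0
  1 f=>4 g=>0
  composite₁ = [0, 0]
Path 2 = h;k:
  0 h=>2 k=>1
  1 h=>1 k=>0
  composite₂ = [1, 0]
Equal? NO — does not commute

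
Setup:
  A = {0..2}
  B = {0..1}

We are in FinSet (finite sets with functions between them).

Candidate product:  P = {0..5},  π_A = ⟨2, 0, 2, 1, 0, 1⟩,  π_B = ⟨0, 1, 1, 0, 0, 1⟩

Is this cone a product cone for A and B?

|A|·|B| = 3·2 = 6;  |P| = 6
Check the pairing map k ↦ (π_A(k), π_B(k)):
  0 -> (2,0)
  1 -> (0,1)
  2 -> (2,1)
  3 -> (1,0)
  4 -> (0,0)
  5 -> (1,1)
distinct pairs in image: 6 / 6 needed
  → bijection onto A×B; projections well-typed.

Answer: VALID PRODUCT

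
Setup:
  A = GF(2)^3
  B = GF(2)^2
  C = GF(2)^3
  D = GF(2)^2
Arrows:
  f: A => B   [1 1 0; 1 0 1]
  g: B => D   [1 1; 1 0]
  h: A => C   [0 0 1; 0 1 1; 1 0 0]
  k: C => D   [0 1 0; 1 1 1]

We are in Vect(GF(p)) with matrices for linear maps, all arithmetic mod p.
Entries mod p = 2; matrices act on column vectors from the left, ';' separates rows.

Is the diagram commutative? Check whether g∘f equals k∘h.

Answer: COMMUTES

Trace:
Along f;g (path 1):
  e0=(1,0,0) f=>(1,1) g=>(0,1)
  e1=(0,1,0) f=>(1,0) g=>(1,1)
  e2=(0,0,1) f=>(0,1) g=>(1,0)
  result₁ = [0 1 1; 1 1 0]
Along h;k (path 2):
  e0=(1,0,0) h=>(0,0,1) k=>(0,1)
  e1=(0,1,0) h=>(0,1,0) k=>(1,1)
  e2=(0,0,1) h=>(1,1,0) k=>(1,0)
  result₂ = [0 1 1; 1 1 0]
Equal? equal; square commutes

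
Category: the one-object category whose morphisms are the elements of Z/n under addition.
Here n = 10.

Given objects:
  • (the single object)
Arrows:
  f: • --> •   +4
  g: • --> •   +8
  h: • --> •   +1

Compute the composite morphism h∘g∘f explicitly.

Answer: +3

Derivation:
  0 +4≡4 +8≡2 +1≡3  (mod 10)
⟦path⟧: +3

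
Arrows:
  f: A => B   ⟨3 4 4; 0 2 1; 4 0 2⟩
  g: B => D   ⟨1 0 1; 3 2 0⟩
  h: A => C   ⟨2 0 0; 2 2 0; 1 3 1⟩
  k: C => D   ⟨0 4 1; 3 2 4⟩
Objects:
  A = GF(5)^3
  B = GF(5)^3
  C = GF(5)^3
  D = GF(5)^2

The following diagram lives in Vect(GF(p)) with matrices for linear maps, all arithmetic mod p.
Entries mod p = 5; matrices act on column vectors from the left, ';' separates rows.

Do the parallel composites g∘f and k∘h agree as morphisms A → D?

1) trace f;g:
  e0=⟨1,0,0⟩ f=>⟨3,0,4⟩ g=>⟨2,4⟩
  e1=⟨0,1,0⟩ f=>⟨4,2,0⟩ g=>⟨4,1⟩
  e2=⟨0,0,1⟩ f=>⟨4,1,2⟩ g=>⟨1,4⟩
  result₁ = ⟨2 4 1; 4 1 4⟩
2) trace h;k:
  e0=⟨1,0,0⟩ h=>⟨2,2,1⟩ k=>⟨4,4⟩
  e1=⟨0,1,0⟩ h=>⟨0,2,3⟩ k=>⟨1,1⟩
  e2=⟨0,0,1⟩ h=>⟨0,0,1⟩ k=>⟨1,4⟩
  result₂ = ⟨4 1 1; 4 1 4⟩
Equal? differ; not commutative

Answer: DOES NOT COMMUTE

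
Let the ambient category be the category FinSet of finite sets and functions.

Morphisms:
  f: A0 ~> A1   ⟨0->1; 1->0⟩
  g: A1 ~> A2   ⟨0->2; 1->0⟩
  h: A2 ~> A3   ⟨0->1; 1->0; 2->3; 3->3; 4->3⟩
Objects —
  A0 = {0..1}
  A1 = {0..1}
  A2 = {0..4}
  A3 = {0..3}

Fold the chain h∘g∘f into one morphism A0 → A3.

Answer: ⟨0->1; 1->3⟩

Work:
  0 f~>1 g~>0 h~>1
  1 f~>0 g~>2 h~>3
result: ⟨0->1; 1->3⟩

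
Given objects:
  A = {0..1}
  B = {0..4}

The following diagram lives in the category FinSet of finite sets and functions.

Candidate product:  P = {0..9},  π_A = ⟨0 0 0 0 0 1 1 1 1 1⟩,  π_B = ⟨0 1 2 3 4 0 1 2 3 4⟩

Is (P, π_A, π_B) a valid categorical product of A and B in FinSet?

|A|·|B| = 2·5 = 10;  |P| = 10
Check the pairing map k ↦ (π_A(k), π_B(k)):
  0 : (0,0)
  1 : (0,1)
  2 : (0,2)
  3 : (0,3)
  4 : (0,4)
  5 : (1,0)
  6 : (1,1)
  7 : (1,2)
  8 : (1,3)
  9 : (1,4)
distinct pairs in image: 10 / 10 needed
  → bijection onto A×B; projections well-typed.

Answer: VALID PRODUCT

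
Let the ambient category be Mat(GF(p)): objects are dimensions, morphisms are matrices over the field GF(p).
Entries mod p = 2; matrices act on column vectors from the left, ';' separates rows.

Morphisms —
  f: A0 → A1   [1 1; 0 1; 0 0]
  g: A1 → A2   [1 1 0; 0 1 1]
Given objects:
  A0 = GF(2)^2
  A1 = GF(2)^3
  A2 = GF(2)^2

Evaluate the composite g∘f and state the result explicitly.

Answer: [1 0; 0 1]

Trace:
  e0=(1,0) f→(1,0,0) g→(1,0)
  e1=(0,1) f→(1,1,0) g→(0,1)
result: [1 0; 0 1]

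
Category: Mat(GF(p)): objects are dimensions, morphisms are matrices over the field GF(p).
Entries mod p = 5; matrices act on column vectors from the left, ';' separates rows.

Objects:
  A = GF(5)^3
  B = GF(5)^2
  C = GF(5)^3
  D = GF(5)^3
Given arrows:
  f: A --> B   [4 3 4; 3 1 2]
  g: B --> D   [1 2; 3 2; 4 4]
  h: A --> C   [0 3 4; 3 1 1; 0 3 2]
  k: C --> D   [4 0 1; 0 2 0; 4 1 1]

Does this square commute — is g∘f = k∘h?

1) trace f;g:
  e0=⟨1,0,0⟩ f-->⟨4,3⟩ g-->⟨0,3,3⟩
  e1=⟨0,1,0⟩ f-->⟨3,1⟩ g-->⟨0,1,1⟩
  e2=⟨0,0,1⟩ f-->⟨4,2⟩ g-->⟨3,1,4⟩
  result₁ = [0 0 3; 3 1 1; 3 1 4]
2) trace h;k:
  e0=⟨1,0,0⟩ h-->⟨0,3,0⟩ k-->⟨0,1,3⟩
  e1=⟨0,1,0⟩ h-->⟨3,1,3⟩ k-->⟨0,2,1⟩
  e2=⟨0,0,1⟩ h-->⟨4,1,2⟩ k-->⟨3,2,4⟩
  result₂ = [0 0 3; 1 2 2; 3 1 4]
Equal? differ; not commutative

Answer: DOES NOT COMMUTE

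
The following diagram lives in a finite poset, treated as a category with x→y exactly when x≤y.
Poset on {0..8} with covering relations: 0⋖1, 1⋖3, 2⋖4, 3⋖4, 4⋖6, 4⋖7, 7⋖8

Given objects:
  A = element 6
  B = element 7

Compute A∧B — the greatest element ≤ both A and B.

Lower bounds of A=6 and B=7: {0,1,2,3,4}
  0 <= 4
  1 <= 4
  2 <= 4
  3 <= 4
  4 <= 4
glb = 4

Answer: A∧B = 4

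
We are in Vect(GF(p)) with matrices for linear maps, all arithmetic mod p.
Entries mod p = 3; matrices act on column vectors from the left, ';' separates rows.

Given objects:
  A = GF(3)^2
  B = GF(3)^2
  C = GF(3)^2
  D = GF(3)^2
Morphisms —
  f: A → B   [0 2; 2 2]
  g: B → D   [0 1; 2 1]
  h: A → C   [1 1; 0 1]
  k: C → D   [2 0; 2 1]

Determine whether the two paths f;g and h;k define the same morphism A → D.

1) trace f;g:
  e0=⟨1,0⟩ f→⟨0,2⟩ g→⟨2,2⟩
  e1=⟨0,1⟩ f→⟨2,2⟩ g→⟨2,0⟩
  ⟦path⟧₁ = [2 2; 2 0]
2) trace h;k:
  e0=⟨1,0⟩ h→⟨1,0⟩ k→⟨2,2⟩
  e1=⟨0,1⟩ h→⟨1,1⟩ k→⟨2,0⟩
  ⟦path⟧₂ = [2 2; 2 0]
Equal? same morphism ✓

Answer: COMMUTES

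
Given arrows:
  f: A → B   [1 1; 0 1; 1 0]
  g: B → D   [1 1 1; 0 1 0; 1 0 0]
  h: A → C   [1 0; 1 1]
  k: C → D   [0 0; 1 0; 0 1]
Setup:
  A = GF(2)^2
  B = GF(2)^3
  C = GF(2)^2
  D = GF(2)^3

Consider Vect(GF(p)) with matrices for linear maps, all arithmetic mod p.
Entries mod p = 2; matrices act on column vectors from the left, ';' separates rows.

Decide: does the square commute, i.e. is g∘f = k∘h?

Answer: DOES NOT COMMUTE

Derivation:
1) trace f;g:
  e0=[1,0] f→[1,0,1] g→[0,0,1]
  e1=[0,1] f→[1,1,0] g→[0,1,1]
  result₁ = [0 0; 0 1; 1 1]
2) trace h;k:
  e0=[1,0] h→[1,1] k→[0,1,1]
  e1=[0,1] h→[0,1] k→[0,0,1]
  result₂ = [0 0; 1 0; 1 1]
Equal? differ; not commutative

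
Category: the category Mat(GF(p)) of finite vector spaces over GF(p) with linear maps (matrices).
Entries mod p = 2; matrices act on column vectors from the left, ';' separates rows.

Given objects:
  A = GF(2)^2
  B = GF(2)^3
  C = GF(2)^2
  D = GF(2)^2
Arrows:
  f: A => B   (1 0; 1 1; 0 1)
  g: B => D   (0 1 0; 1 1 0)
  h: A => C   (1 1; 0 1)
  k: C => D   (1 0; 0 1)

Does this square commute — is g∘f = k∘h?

Answer: COMMUTES

Derivation:
Along f;g (path 1):
  e0=⟨1,0⟩ f=>⟨1,1,0⟩ g=>⟨1,0⟩
  e1=⟨0,1⟩ f=>⟨0,1,1⟩ g=>⟨1,1⟩
  composite₁ = (1 1; 0 1)
Along h;k (path 2):
  e0=⟨1,0⟩ h=>⟨1,0⟩ k=>⟨1,0⟩
  e1=⟨0,1⟩ h=>⟨1,1⟩ k=>⟨1,1⟩
  composite₂ = (1 1; 0 1)
Equal? YES — commutes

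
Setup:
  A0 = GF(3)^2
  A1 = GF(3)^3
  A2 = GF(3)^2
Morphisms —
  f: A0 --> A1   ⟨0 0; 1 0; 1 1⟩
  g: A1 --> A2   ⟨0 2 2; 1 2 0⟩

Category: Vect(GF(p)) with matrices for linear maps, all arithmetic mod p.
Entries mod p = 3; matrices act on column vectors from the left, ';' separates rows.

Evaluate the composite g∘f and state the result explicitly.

Answer: ⟨1 2; 2 0⟩

Derivation:
  e0=[1,0] f-->[0,1,1] g-->[1,2]
  e1=[0,1] f-->[0,0,1] g-->[2,0]
⟦path⟧: ⟨1 2; 2 0⟩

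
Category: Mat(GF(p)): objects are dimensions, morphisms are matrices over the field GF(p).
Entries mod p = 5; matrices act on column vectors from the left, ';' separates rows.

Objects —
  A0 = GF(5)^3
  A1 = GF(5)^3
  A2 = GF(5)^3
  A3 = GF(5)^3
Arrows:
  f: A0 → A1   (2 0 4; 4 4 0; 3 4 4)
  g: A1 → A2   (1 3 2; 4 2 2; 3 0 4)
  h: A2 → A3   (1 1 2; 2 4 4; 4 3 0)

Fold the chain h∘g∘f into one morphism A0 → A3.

  e0=[1,0,0] f→[2,4,3] g→[0,2,3] h→[3,0,1]
  e1=[0,1,0] f→[0,4,4] g→[0,1,1] h→[3,3,3]
  e2=[0,0,1] f→[4,0,4] g→[2,4,3] h→[2,2,0]
⟦path⟧: (3 3 2; 0 3 2; 1 3 0)

Answer: (3 3 2; 0 3 2; 1 3 0)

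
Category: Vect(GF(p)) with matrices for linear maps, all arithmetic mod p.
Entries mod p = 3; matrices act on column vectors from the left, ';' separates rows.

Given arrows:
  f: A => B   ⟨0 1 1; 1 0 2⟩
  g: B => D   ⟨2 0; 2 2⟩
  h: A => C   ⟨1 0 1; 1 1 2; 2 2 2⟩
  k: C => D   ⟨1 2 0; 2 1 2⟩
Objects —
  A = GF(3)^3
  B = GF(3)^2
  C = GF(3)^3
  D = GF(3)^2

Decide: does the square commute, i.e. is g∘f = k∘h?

Answer: DOES NOT COMMUTE

Trace:
Path 1 = f;g:
  e0=(1,0,0) f=>(0,1) g=>(0,2)
  e1=(0,1,0) f=>(1,0) g=>(2,2)
  e2=(0,0,1) f=>(1,2) g=>(2,0)
  composite₁ = ⟨0 2 2; 2 2 0⟩
Path 2 = h;k:
  e0=(1,0,0) h=>(1,1,2) k=>(0,1)
  e1=(0,1,0) h=>(0,1,2) k=>(2,2)
  e2=(0,0,1) h=>(1,2,2) k=>(2,2)
  composite₂ = ⟨0 2 2; 1 2 2⟩
Equal? differ; not commutative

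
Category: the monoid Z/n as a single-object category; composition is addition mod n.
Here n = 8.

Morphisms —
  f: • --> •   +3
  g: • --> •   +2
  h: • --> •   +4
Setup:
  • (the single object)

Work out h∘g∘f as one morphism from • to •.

  0 +3≡3 +2≡5 +4≡1  (mod 8)
composite: +1

Answer: +1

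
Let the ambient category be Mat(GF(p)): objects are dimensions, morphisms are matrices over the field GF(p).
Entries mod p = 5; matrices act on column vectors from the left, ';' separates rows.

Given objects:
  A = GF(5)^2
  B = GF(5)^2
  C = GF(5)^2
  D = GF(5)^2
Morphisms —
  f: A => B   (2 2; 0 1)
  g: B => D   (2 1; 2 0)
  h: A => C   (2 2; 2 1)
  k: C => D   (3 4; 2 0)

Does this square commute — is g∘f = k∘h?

Path 1 = f;g:
  e0=[1,0] f=>[2,0] g=>[4,4]
  e1=[0,1] f=>[2,1] g=>[0,4]
  result₁ = (4 0; 4 4)
Path 2 = h;k:
  e0=[1,0] h=>[2,2] k=>[4,4]
  e1=[0,1] h=>[2,1] k=>[0,4]
  result₂ = (4 0; 4 4)
Equal? equal; square commutes

Answer: COMMUTES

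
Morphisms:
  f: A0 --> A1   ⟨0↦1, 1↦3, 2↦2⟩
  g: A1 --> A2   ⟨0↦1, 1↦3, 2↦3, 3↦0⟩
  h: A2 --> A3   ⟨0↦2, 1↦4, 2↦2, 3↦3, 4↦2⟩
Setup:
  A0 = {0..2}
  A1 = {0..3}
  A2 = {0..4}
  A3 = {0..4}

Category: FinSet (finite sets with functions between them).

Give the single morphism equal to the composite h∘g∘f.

Answer: ⟨0↦3, 1↦2, 2↦3⟩

Work:
  0 f-->1 g-->3 h-->3
  1 f-->3 g-->0 h-->2
  2 f-->2 g-->3 h-->3
composite: ⟨0↦3, 1↦2, 2↦3⟩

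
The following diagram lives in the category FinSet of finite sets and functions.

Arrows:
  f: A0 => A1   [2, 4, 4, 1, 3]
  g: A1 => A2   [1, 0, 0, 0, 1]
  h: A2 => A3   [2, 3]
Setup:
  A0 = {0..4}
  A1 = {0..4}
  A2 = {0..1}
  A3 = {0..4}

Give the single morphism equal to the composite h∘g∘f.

Answer: [2, 3, 3, 2, 2]

Trace:
  0 f=>2 g=>0 h=>2
  1 f=>4 g=>1 h=>3
  2 f=>4 g=>1 h=>3
  3 f=>1 g=>0 h=>2
  4 f=>3 g=>0 h=>2
composite: [2, 3, 3, 2, 2]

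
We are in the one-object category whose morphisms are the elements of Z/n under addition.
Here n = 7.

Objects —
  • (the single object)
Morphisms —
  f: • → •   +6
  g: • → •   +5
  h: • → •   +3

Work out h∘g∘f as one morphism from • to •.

Answer: +0

Derivation:
  0 +6≡6 +5≡4 +3≡0  (mod 7)
result: +0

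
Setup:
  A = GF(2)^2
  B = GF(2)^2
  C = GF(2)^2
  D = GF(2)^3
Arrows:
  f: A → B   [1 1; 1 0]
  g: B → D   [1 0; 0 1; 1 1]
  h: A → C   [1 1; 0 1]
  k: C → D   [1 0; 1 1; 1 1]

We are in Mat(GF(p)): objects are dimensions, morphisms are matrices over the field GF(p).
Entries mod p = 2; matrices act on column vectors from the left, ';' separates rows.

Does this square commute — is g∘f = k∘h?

Answer: DOES NOT COMMUTE

Work:
Along f;g (path 1):
  e0=(1,0) f→(1,1) g→(1,1,0)
  e1=(0,1) f→(1,0) g→(1,0,1)
  ⟦path⟧₁ = [1 1; 1 0; 0 1]
Along h;k (path 2):
  e0=(1,0) h→(1,0) k→(1,1,1)
  e1=(0,1) h→(1,1) k→(1,0,0)
  ⟦path⟧₂ = [1 1; 1 0; 1 0]
Equal? differ; not commutative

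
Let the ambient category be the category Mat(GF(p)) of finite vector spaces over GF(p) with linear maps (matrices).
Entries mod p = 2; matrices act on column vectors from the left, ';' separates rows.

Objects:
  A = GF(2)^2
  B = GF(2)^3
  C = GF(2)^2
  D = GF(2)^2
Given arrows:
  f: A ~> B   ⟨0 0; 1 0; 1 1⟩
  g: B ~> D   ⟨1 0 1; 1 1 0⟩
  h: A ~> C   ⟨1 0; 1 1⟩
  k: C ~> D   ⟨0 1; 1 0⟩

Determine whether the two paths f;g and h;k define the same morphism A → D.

1) trace f;g:
  e0=⟨1,0⟩ f~>⟨0,1,1⟩ g~>⟨1,1⟩
  e1=⟨0,1⟩ f~>⟨0,0,1⟩ g~>⟨1,0⟩
  composite₁ = ⟨1 1; 1 0⟩
2) trace h;k:
  e0=⟨1,0⟩ h~>⟨1,1⟩ k~>⟨1,1⟩
  e1=⟨0,1⟩ h~>⟨0,1⟩ k~>⟨1,0⟩
  composite₂ = ⟨1 1; 1 0⟩
Equal? same morphism ✓

Answer: COMMUTES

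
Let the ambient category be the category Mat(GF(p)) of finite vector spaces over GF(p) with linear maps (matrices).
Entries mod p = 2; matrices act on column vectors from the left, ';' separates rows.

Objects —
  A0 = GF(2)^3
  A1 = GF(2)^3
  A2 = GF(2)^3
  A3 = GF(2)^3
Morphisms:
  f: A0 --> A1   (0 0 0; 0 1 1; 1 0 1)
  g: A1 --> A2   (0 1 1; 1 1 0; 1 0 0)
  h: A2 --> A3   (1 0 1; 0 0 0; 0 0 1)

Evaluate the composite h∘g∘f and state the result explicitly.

  e0=[1,0,0] f-->[0,0,1] g-->[1,0,0] h-->[1,0,0]
  e1=[0,1,0] f-->[0,1,0] g-->[1,1,0] h-->[1,0,0]
  e2=[0,0,1] f-->[0,1,1] g-->[0,1,0] h-->[0,0,0]
⟦path⟧: (1 1 0; 0 0 0; 0 0 0)

Answer: (1 1 0; 0 0 0; 0 0 0)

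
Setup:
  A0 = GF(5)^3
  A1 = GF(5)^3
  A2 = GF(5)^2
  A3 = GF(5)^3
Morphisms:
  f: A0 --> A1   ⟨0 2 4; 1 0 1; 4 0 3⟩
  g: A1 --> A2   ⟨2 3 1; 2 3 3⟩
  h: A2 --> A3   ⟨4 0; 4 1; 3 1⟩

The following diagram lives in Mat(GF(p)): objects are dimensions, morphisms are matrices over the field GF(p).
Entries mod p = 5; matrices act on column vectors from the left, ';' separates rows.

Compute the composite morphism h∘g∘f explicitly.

  e0=[1,0,0] f-->[0,1,4] g-->[2,0] h-->[3,3,1]
  e1=[0,1,0] f-->[2,0,0] g-->[4,4] h-->[1,0,1]
  e2=[0,0,1] f-->[4,1,3] g-->[4,0] h-->[1,1,2]
⟦path⟧: ⟨3 1 1; 3 0 1; 1 1 2⟩

Answer: ⟨3 1 1; 3 0 1; 1 1 2⟩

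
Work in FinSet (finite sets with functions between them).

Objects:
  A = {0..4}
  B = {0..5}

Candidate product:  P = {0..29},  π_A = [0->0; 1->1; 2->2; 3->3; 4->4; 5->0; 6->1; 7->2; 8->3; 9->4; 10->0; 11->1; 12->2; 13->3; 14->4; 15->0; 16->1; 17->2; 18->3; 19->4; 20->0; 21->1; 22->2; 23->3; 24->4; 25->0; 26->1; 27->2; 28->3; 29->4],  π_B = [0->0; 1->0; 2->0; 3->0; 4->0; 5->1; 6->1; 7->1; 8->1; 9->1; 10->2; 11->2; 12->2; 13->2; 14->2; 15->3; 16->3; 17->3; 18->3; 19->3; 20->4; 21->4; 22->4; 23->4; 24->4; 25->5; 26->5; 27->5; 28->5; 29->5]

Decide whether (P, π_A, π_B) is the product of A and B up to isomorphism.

|A|·|B| = 5·6 = 30;  |P| = 30
Check the pairing map k ↦ (π_A(k), π_B(k)):
  0 -> (0,0)
  1 -> (1,0)
  2 -> (2,0)
  3 -> (3,0)
  4 -> (4,0)
  5 -> (0,1)
  6 -> (1,1)
  7 -> (2,1)
  8 -> (3,1)
  9 -> (4,1)
  10 -> (0,2)
  11 -> (1,2)
  12 -> (2,2)
  13 -> (3,2)
  14 -> (4,2)
  15 -> (0,3)
  16 -> (1,3)
  17 -> (2,3)
  18 -> (3,3)
  19 -> (4,3)
  20 -> (0,4)
  21 -> (1,4)
  22 -> (2,4)
  23 -> (3,4)
  24 -> (4,4)
  25 -> (0,5)
  26 -> (1,5)
  27 -> (2,5)
  28 -> (3,5)
  29 -> (4,5)
distinct pairs in image: 30 / 30 needed
  → bijection onto A×B; projections well-typed.

Answer: VALID PRODUCT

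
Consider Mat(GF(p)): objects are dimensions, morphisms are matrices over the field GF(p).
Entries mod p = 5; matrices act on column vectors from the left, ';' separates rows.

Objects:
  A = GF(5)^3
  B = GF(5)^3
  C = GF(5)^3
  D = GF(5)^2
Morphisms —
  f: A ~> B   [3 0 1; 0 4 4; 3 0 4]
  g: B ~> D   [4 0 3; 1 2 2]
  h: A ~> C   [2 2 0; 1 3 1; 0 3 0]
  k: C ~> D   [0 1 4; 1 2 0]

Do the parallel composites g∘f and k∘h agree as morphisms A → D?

Answer: COMMUTES

Derivation:
Path 1 = f;g:
  e0=⟨1,0,0⟩ f~>⟨3,0,3⟩ g~>⟨1,4⟩
  e1=⟨0,1,0⟩ f~>⟨0,4,0⟩ g~>⟨0,3⟩
  e2=⟨0,0,1⟩ f~>⟨1,4,4⟩ g~>⟨1,2⟩
  ⟦path⟧₁ = [1 0 1; 4 3 2]
Path 2 = h;k:
  e0=⟨1,0,0⟩ h~>⟨2,1,0⟩ k~>⟨1,4⟩
  e1=⟨0,1,0⟩ h~>⟨2,3,3⟩ k~>⟨0,3⟩
  e2=⟨0,0,1⟩ h~>⟨0,1,0⟩ k~>⟨1,2⟩
  ⟦path⟧₂ = [1 0 1; 4 3 2]
Equal? equal; square commutes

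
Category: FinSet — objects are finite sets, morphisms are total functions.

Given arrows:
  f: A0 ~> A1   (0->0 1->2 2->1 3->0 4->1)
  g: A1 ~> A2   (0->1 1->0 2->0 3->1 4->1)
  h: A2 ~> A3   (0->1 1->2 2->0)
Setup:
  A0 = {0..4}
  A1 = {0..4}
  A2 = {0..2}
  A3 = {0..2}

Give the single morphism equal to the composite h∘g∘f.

  0 f~>0 g~>1 h~>2
  1 f~>2 g~>0 h~>1
  2 f~>1 g~>0 h~>1
  3 f~>0 g~>1 h~>2
  4 f~>1 g~>0 h~>1
result: (0->2 1->1 2->1 3->2 4->1)

Answer: (0->2 1->1 2->1 3->2 4->1)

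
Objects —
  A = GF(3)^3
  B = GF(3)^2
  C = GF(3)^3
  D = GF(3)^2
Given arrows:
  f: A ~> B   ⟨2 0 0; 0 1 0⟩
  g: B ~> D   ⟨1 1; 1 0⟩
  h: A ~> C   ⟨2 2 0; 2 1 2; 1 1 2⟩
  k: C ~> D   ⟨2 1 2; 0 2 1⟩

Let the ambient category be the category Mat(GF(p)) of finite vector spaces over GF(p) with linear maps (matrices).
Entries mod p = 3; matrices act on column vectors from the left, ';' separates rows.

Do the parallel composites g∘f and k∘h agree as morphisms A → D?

Path 1 = f;g:
  e0=(1,0,0) f~>(2,0) g~>(2,2)
  e1=(0,1,0) f~>(0,1) g~>(1,0)
  e2=(0,0,1) f~>(0,0) g~>(0,0)
  composite₁ = ⟨2 1 0; 2 0 0⟩
Path 2 = h;k:
  e0=(1,0,0) h~>(2,2,1) k~>(2,2)
  e1=(0,1,0) h~>(2,1,1) k~>(1,0)
  e2=(0,0,1) h~>(0,2,2) k~>(0,0)
  composite₂ = ⟨2 1 0; 2 0 0⟩
Equal? YES — commutes

Answer: COMMUTES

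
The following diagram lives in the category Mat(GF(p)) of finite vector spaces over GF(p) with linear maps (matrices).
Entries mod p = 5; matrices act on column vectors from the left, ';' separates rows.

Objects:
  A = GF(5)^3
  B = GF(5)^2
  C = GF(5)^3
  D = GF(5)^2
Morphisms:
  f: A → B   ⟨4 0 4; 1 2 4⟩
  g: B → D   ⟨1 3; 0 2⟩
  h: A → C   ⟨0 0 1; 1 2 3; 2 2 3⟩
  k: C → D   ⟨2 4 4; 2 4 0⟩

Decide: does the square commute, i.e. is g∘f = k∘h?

Answer: DOES NOT COMMUTE

Trace:
Along f;g (path 1):
  e0=(1,0,0) f→(4,1) g→(2,2)
  e1=(0,1,0) f→(0,2) g→(1,4)
  e2=(0,0,1) f→(4,4) g→(1,3)
  result₁ = ⟨2 1 1; 2 4 3⟩
Along h;k (path 2):
  e0=(1,0,0) h→(0,1,2) k→(2,4)
  e1=(0,1,0) h→(0,2,2) k→(1,3)
  e2=(0,0,1) h→(1,3,3) k→(1,4)
  result₂ = ⟨2 1 1; 4 3 4⟩
Equal? NO — does not commute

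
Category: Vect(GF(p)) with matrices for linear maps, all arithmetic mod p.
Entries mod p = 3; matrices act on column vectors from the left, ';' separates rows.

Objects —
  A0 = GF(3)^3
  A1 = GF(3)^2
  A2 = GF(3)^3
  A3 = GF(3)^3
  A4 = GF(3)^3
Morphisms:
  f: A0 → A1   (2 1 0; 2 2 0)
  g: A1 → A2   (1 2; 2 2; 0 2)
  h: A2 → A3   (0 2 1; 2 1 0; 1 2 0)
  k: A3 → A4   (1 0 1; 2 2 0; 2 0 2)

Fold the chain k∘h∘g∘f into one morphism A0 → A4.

Answer: (0 0 0; 2 1 0; 0 0 0)

Trace:
  e0=(1,0,0) f→(2,2) g→(0,2,1) h→(2,2,1) k→(0,2,0)
  e1=(0,1,0) f→(1,2) g→(2,0,1) h→(1,1,2) k→(0,1,0)
  e2=(0,0,1) f→(0,0) g→(0,0,0) h→(0,0,0) k→(0,0,0)
composite: (0 0 0; 2 1 0; 0 0 0)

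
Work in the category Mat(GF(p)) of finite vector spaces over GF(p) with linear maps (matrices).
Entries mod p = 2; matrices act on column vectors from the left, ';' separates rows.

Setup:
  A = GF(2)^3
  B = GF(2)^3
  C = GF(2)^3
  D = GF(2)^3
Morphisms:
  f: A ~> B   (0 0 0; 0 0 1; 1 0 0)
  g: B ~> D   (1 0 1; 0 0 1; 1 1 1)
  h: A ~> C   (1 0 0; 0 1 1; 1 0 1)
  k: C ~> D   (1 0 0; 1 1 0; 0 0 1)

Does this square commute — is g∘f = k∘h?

1) trace f;g:
  e0=⟨1,0,0⟩ f~>⟨0,0,1⟩ g~>⟨1,1,1⟩
  e1=⟨0,1,0⟩ f~>⟨0,0,0⟩ g~>⟨0,0,0⟩
  e2=⟨0,0,1⟩ f~>⟨0,1,0⟩ g~>⟨0,0,1⟩
  ⟦path⟧₁ = (1 0 0; 1 0 0; 1 0 1)
2) trace h;k:
  e0=⟨1,0,0⟩ h~>⟨1,0,1⟩ k~>⟨1,1,1⟩
  e1=⟨0,1,0⟩ h~>⟨0,1,0⟩ k~>⟨0,1,0⟩
  e2=⟨0,0,1⟩ h~>⟨0,1,1⟩ k~>⟨0,1,1⟩
  ⟦path⟧₂ = (1 0 0; 1 1 1; 1 0 1)
Equal? differ; not commutative

Answer: DOES NOT COMMUTE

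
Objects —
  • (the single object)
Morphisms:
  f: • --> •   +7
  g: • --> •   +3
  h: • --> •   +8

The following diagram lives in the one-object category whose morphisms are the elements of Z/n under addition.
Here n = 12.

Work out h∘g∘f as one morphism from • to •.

  0 +7≡7 +3≡10 +8≡6  (mod 12)
⟦path⟧: +6

Answer: +6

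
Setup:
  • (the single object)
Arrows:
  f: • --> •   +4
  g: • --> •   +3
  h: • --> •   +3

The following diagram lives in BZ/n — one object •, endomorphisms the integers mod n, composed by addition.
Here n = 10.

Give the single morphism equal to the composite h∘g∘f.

Answer: +0

Work:
  0 +4≡4 +3≡7 +3≡0  (mod 10)
⟦path⟧: +0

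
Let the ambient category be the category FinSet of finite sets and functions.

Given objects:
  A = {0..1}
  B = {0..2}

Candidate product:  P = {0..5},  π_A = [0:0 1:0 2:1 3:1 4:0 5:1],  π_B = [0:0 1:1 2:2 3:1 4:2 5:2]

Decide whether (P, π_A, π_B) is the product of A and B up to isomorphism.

|A|·|B| = 2·3 = 6;  |P| = 6
Check the pairing map k ↦ (π_A(k), π_B(k)):
  0 : (0,0)
  1 : (0,1)
  2 : (1,2)
  3 : (1,1)
  4 : (0,2)
  5 : (1,2)  ✗ repeats pair of k=2
distinct pairs in image: 5 / 6 needed
  → (1,2) hit at k=2 and k=5

Answer: NOT A VALID PRODUCT — duplicate pair at indices 5,2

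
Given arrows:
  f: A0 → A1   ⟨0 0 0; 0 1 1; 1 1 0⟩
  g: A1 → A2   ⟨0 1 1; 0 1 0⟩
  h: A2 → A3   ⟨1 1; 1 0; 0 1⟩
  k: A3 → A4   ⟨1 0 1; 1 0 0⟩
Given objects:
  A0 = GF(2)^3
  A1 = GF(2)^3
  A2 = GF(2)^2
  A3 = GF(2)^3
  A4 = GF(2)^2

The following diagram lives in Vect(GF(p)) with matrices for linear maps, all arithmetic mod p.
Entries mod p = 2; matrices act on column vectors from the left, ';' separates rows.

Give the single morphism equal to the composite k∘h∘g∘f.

Answer: ⟨1 0 1; 1 1 0⟩

Work:
  e0=[1,0,0] f→[0,0,1] g→[1,0] h→[1,1,0] k→[1,1]
  e1=[0,1,0] f→[0,1,1] g→[0,1] h→[1,0,1] k→[0,1]
  e2=[0,0,1] f→[0,1,0] g→[1,1] h→[0,1,1] k→[1,0]
⟦path⟧: ⟨1 0 1; 1 1 0⟩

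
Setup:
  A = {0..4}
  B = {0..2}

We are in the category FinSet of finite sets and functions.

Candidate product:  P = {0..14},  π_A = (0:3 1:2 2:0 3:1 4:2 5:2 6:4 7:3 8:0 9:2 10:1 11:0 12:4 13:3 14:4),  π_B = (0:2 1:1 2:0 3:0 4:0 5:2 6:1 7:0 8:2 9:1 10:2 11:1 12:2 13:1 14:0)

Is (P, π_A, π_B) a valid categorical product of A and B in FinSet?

Answer: NOT A VALID PRODUCT — duplicate pair at indices 1,9

Trace:
|A|·|B| = 5·3 = 15;  |P| = 15
Check the pairing map k ↦ (π_A(k), π_B(k)):
  0 : (3,2)
  1 : (2,1)
  2 : (0,0)
  3 : (1,0)
  4 : (2,0)
  5 : (2,2)
  6 : (4,1)
  7 : (3,0)
  8 : (0,2)
  9 : (2,1)  ✗ repeats pair of k=1
  10 : (1,2)
  11 : (0,1)
  12 : (4,2)
  13 : (3,1)
  14 : (4,0)
distinct pairs in image: 14 / 15 needed
  → (2,1) hit at k=1 and k=9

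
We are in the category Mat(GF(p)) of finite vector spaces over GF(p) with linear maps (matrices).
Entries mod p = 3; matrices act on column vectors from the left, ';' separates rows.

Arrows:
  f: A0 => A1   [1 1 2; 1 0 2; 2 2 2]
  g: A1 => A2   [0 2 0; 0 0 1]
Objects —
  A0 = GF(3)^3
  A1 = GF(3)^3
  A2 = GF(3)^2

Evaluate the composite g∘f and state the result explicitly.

Answer: [2 0 1; 2 2 2]

Trace:
  e0=(1,0,0) f=>(1,1,2) g=>(2,2)
  e1=(0,1,0) f=>(1,0,2) g=>(0,2)
  e2=(0,0,1) f=>(2,2,2) g=>(1,2)
result: [2 0 1; 2 2 2]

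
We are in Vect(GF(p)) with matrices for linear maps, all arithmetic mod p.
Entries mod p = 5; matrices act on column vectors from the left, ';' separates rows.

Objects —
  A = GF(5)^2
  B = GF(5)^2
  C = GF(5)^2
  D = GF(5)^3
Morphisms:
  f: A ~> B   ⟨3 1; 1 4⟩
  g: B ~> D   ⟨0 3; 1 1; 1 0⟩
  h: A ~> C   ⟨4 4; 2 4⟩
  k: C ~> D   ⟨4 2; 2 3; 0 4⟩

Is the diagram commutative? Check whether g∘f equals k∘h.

Answer: DOES NOT COMMUTE

Derivation:
Along f;g (path 1):
  e0=⟨1,0⟩ f~>⟨3,1⟩ g~>⟨3,4,3⟩
  e1=⟨0,1⟩ f~>⟨1,4⟩ g~>⟨2,0,1⟩
  ⟦path⟧₁ = ⟨3 2; 4 0; 3 1⟩
Along h;k (path 2):
  e0=⟨1,0⟩ h~>⟨4,2⟩ k~>⟨0,4,3⟩
  e1=⟨0,1⟩ h~>⟨4,4⟩ k~>⟨4,0,1⟩
  ⟦path⟧₂ = ⟨0 4; 4 0; 3 1⟩
Equal? distinct morphisms ✗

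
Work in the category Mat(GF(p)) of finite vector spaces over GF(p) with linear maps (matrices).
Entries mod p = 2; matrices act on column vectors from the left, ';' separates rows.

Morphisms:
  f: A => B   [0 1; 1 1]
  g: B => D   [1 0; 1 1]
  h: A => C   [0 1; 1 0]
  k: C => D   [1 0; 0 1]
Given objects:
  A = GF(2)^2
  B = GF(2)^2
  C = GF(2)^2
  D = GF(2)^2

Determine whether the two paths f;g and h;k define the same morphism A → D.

Along f;g (path 1):
  e0=(1,0) f=>(0,1) g=>(0,1)
  e1=(0,1) f=>(1,1) g=>(1,0)
  composite₁ = [0 1; 1 0]
Along h;k (path 2):
  e0=(1,0) h=>(0,1) k=>(0,1)
  e1=(0,1) h=>(1,0) k=>(1,0)
  composite₂ = [0 1; 1 0]
Equal? equal; square commutes

Answer: COMMUTES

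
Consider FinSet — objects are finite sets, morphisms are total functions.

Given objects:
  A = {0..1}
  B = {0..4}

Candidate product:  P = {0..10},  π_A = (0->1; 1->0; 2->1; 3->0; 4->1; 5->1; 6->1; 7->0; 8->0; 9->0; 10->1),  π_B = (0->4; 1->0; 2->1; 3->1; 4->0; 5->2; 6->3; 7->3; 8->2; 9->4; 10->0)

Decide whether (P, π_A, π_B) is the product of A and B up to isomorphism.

|A|·|B| = 2·5 = 10;  |P| = 11
  → cardinalities differ; no bijection possible.

Answer: NOT A VALID PRODUCT — |P|=11 ≠ |A|·|B|=10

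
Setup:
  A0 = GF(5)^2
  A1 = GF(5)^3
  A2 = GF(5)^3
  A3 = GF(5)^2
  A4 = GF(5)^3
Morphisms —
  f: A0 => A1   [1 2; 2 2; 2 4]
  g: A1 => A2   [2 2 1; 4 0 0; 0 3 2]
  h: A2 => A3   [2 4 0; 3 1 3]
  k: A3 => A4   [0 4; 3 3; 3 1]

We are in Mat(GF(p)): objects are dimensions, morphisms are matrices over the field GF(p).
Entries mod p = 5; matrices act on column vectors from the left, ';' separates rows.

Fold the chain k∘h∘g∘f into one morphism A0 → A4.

  e0=⟨1,0⟩ f=>⟨1,2,2⟩ g=>⟨3,4,0⟩ h=>⟨2,3⟩ k=>⟨2,0,4⟩
  e1=⟨0,1⟩ f=>⟨2,2,4⟩ g=>⟨2,3,4⟩ h=>⟨1,1⟩ k=>⟨4,1,4⟩
⟦path⟧: [2 4; 0 1; 4 4]

Answer: [2 4; 0 1; 4 4]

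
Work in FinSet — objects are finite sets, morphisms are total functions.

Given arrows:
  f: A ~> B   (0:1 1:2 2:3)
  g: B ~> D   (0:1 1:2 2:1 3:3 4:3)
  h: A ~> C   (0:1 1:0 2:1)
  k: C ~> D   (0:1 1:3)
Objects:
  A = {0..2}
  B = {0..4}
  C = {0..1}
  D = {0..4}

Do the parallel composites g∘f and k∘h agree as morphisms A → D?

Path 1 = f;g:
  0 f~>1 g~>2
  1 f~>2 g~>1
  2 f~>3 g~>3
  composite₁ = (0:2 1:1 2:3)
Path 2 = h;k:
  0 h~>1 k~>3
  1 h~>0 k~>1
  2 h~>1 k~>3
  composite₂ = (0:3 1:1 2:3)
Equal? NO — does not commute

Answer: DOES NOT COMMUTE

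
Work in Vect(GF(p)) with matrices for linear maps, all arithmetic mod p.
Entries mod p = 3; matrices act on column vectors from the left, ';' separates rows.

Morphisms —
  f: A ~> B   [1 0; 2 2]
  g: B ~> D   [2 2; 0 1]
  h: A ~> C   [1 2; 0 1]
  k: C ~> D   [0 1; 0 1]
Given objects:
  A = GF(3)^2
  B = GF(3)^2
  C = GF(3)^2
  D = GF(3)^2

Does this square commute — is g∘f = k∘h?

Answer: DOES NOT COMMUTE

Derivation:
Along f;g (path 1):
  e0=[1,0] f~>[1,2] g~>[0,2]
  e1=[0,1] f~>[0,2] g~>[1,2]
  ⟦path⟧₁ = [0 1; 2 2]
Along h;k (path 2):
  e0=[1,0] h~>[1,0] k~>[0,0]
  e1=[0,1] h~>[2,1] k~>[1,1]
  ⟦path⟧₂ = [0 1; 0 1]
Equal? NO — does not commute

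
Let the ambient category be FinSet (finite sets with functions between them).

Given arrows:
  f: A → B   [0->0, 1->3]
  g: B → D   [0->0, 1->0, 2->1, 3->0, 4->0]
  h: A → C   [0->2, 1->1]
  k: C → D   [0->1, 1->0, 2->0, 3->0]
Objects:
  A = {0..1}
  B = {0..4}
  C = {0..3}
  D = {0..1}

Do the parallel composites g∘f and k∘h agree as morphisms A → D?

Path 1 = f;g:
  0 f→0 g→0
  1 f→3 g→0
  result₁ = [0->0, 1->0]
Path 2 = h;k:
  0 h→2 k→0
  1 h→1 k→0
  result₂ = [0->0, 1->0]
Equal? YES — commutes

Answer: COMMUTES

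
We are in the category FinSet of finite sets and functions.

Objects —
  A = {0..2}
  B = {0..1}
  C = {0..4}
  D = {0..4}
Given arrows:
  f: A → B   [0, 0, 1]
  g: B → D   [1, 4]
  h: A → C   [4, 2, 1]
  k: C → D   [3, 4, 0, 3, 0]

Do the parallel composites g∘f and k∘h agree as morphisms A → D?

Answer: DOES NOT COMMUTE

Trace:
1) trace f;g:
  0 f→0 g→1
  1 f→0 g→1
  2 f→1 g→4
  result₁ = [1, 1, 4]
2) trace h;k:
  0 h→4 k→0
  1 h→2 k→0
  2 h→1 k→4
  result₂ = [0, 0, 4]
Equal? NO — does not commute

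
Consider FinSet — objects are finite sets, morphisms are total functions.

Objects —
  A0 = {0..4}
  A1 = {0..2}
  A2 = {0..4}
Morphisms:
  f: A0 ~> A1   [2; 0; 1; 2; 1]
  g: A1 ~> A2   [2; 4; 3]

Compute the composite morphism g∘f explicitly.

  0 f~>2 g~>3
  1 f~>0 g~>2
  2 f~>1 g~>4
  3 f~>2 g~>3
  4 f~>1 g~>4
result: [3; 2; 4; 3; 4]

Answer: [3; 2; 4; 3; 4]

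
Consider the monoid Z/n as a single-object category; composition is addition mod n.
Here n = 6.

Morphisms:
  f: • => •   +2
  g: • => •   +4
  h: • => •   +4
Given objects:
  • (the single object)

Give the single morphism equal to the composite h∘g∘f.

  0 +2≡2 +4≡0 +4≡4  (mod 6)
composite: +4

Answer: +4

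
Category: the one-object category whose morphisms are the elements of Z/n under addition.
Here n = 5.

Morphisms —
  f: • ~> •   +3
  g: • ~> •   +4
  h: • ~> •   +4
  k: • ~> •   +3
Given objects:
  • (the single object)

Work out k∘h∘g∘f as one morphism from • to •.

Answer: +4

Work:
  0 +3≡3 +4≡2 +4≡1 +3≡4  (mod 5)
composite: +4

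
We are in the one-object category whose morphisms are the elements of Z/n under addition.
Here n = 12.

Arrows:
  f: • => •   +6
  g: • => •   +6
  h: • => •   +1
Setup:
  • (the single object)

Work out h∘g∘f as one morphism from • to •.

Answer: +1

Trace:
  0 +6≡6 +6≡0 +1≡1  (mod 12)
⟦path⟧: +1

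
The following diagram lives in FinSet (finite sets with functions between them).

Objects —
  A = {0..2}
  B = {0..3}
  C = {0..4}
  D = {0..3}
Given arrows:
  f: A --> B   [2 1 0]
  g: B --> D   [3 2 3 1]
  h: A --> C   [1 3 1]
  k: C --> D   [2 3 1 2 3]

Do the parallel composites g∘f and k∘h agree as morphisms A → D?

Answer: COMMUTES

Trace:
Along f;g (path 1):
  0 f-->2 g-->3
  1 f-->1 g-->2
  2 f-->0 g-->3
  composite₁ = [3 2 3]
Along h;k (path 2):
  0 h-->1 k-->3
  1 h-->3 k-->2
  2 h-->1 k-->3
  composite₂ = [3 2 3]
Equal? same morphism ✓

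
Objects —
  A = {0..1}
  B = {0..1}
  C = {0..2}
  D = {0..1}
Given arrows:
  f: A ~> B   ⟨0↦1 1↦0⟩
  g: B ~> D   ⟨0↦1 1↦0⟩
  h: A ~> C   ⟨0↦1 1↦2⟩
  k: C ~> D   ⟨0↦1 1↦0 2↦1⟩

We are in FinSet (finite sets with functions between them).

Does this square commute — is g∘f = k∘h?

Answer: COMMUTES

Derivation:
1) trace f;g:
  0 f~>1 g~>0
  1 f~>0 g~>1
  ⟦path⟧₁ = ⟨0↦0 1↦1⟩
2) trace h;k:
  0 h~>1 k~>0
  1 h~>2 k~>1
  ⟦path⟧₂ = ⟨0↦0 1↦1⟩
Equal? same morphism ✓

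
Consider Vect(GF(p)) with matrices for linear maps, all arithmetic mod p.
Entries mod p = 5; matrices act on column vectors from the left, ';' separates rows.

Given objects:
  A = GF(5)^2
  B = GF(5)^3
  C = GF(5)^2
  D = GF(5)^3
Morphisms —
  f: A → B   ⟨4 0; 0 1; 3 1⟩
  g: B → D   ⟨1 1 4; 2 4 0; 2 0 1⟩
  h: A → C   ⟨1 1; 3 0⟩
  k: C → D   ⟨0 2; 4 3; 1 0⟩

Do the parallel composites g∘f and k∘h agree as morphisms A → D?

Answer: COMMUTES

Trace:
Path 1 = f;g:
  e0=⟨1,0⟩ f→⟨4,0,3⟩ g→⟨1,3,1⟩
  e1=⟨0,1⟩ f→⟨0,1,1⟩ g→⟨0,4,1⟩
  ⟦path⟧₁ = ⟨1 0; 3 4; 1 1⟩
Path 2 = h;k:
  e0=⟨1,0⟩ h→⟨1,3⟩ k→⟨1,3,1⟩
  e1=⟨0,1⟩ h→⟨1,0⟩ k→⟨0,4,1⟩
  ⟦path⟧₂ = ⟨1 0; 3 4; 1 1⟩
Equal? same morphism ✓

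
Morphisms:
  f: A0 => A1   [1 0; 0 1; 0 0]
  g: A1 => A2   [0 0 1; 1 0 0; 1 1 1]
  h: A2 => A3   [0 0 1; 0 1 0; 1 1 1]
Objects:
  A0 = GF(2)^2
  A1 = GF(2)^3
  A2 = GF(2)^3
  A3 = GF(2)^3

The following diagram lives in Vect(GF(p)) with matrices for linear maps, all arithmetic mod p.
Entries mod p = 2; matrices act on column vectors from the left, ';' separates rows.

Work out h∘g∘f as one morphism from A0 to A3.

  e0=(1,0) f=>(1,0,0) g=>(0,1,1) h=>(1,1,0)
  e1=(0,1) f=>(0,1,0) g=>(0,0,1) h=>(1,0,1)
result: [1 1; 1 0; 0 1]

Answer: [1 1; 1 0; 0 1]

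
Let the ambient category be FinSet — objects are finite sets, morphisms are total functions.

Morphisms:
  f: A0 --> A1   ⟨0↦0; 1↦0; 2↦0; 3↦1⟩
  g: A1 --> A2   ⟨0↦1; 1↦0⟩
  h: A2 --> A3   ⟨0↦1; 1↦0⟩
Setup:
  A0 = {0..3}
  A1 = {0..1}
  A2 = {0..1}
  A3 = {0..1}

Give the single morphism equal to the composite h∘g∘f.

  0 f-->0 g-->1 h-->0
  1 f-->0 g-->1 h-->0
  2 f-->0 g-->1 h-->0
  3 f-->1 g-->0 h-->1
⟦path⟧: ⟨0↦0; 1↦0; 2↦0; 3↦1⟩

Answer: ⟨0↦0; 1↦0; 2↦0; 3↦1⟩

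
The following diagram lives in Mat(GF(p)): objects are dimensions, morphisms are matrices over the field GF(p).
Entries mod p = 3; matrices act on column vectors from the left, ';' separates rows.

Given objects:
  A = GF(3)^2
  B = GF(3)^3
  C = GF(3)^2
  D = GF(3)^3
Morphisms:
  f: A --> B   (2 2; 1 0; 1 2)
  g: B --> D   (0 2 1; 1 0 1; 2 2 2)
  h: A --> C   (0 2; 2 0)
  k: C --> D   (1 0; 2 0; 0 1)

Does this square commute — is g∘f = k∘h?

Along f;g (path 1):
  e0=(1,0) f-->(2,1,1) g-->(0,0,2)
  e1=(0,1) f-->(2,0,2) g-->(2,1,2)
  composite₁ = (0 2; 0 1; 2 2)
Along h;k (path 2):
  e0=(1,0) h-->(0,2) k-->(0,0,2)
  e1=(0,1) h-->(2,0) k-->(2,1,0)
  composite₂ = (0 2; 0 1; 2 0)
Equal? NO — does not commute

Answer: DOES NOT COMMUTE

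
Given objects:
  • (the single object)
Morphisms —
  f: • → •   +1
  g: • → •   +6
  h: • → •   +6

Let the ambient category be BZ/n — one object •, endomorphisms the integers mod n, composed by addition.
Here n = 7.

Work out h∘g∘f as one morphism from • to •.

Answer: +6

Derivation:
  0 +1≡1 +6≡0 +6≡6  (mod 7)
composite: +6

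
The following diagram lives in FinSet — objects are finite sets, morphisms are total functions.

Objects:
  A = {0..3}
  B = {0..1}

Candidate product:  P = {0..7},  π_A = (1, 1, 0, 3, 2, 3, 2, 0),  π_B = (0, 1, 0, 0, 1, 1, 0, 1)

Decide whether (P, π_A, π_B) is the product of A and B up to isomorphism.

|A|·|B| = 4·2 = 8;  |P| = 8
Check the pairing map k ↦ (π_A(k), π_B(k)):
  0 -> (1,0)
  1 -> (1,1)
  2 -> (0,0)
  3 -> (3,0)
  4 -> (2,1)
  5 -> (3,1)
  6 -> (2,0)
  7 -> (0,1)
distinct pairs in image: 8 / 8 needed
  → bijection onto A×B; projections well-typed.

Answer: VALID PRODUCT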